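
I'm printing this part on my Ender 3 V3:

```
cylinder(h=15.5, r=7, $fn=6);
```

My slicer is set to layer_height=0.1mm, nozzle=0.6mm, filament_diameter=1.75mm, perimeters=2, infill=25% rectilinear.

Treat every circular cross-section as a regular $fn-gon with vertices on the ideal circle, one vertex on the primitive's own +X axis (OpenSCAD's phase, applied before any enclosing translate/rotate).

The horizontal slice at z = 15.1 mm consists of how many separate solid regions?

At z = 15.1 mm: the r=7 cylinder contributes a regular 6-gon of circumradius 7. The result has 1 disconnected region.

1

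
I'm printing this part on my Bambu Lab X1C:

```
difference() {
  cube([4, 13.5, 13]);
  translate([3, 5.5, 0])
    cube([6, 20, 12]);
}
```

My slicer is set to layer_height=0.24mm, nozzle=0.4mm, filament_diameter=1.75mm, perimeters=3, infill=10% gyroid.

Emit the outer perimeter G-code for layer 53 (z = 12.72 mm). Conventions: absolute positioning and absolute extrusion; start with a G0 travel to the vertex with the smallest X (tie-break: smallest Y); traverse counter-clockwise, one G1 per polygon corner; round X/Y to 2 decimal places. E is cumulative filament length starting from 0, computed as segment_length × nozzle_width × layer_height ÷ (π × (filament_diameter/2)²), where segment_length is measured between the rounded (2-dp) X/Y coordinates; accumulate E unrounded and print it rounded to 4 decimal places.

At z = 12.72 mm: the 4×13.5 cube contributes its full rectangle; the cube at (3, 5.5) is absent (z outside [0, 12]); Taking the first minus the rest: none of the subtracted shapes is present at this height, so the 4×13.5 cube is unchanged — 1 connected region. The outline is a single polygon with 4 vertices. Extrusion per mm of travel: 0.4 × 0.24 / (π × 0.875²) = 0.039912. Accumulating E over each segment gives final E = 1.3969.

G0 X0.00 Y0.00 Z12.72
G1 X4.00 Y0.00 E0.1596
G1 X4.00 Y13.50 E0.6985
G1 X0.00 Y13.50 E0.8581
G1 X0.00 Y0.00 E1.3969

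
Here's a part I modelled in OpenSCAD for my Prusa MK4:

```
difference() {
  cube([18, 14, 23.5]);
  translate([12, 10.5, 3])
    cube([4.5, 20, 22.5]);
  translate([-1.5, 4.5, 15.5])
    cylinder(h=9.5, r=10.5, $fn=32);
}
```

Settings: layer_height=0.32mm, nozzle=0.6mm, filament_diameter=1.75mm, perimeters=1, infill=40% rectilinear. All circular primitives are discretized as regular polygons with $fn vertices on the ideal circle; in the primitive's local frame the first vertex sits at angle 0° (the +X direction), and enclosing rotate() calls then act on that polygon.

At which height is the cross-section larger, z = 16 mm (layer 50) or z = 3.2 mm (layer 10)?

layer 10 (z = 3.2 mm)

Layer 50 (z = 16): the cube is present — its section is the full 18×14 rectangle (area 252.00 mm²); the cube at (12, 10.5) (footprint 4.5×20) is included at this height (area 90.00 mm²); the cylinder at (-1.5, 4.5): section is a regular 32-gon, circumradius r=10.5 (area = (32/2)·10.500²·sin(360°/32) = 344.14 mm²); After the difference (first − rest): starting from the 18×14 cube (252.00 mm²), the 4.5×20 cube at (12, 10.5) partially overlaps it — only the 15.75 mm² overlap (of its 90.00 mm²) is removed, clipping the outline; the r=10.5 cylinder at (-1.5, 4.5) partially overlaps it — only the 107.78 mm² overlap (of its 344.14 mm²) is removed, clipping the outline — area = 128.47 mm². So its area = 128.47 mm². Layer 10 (z = 3.2): the 18×14 cube contributes its full rectangle (area 252.00 mm²); the cube at (12, 10.5) is present — its section is the full 4.5×20 rectangle (area 90.00 mm²); the cylinder at (-1.5, 4.5) is not intersected at this z (z outside [15.5, 25]); Taking the first minus the rest: starting from the 18×14 cube (252.00 mm²), the 4.5×20 cube at (12, 10.5) partially overlaps it — only the 15.75 mm² overlap (of its 90.00 mm²) is removed, clipping the outline — area = 236.25 mm². So its area = 236.25 mm². Layer 10 is larger (236.25 vs 128.47 mm²).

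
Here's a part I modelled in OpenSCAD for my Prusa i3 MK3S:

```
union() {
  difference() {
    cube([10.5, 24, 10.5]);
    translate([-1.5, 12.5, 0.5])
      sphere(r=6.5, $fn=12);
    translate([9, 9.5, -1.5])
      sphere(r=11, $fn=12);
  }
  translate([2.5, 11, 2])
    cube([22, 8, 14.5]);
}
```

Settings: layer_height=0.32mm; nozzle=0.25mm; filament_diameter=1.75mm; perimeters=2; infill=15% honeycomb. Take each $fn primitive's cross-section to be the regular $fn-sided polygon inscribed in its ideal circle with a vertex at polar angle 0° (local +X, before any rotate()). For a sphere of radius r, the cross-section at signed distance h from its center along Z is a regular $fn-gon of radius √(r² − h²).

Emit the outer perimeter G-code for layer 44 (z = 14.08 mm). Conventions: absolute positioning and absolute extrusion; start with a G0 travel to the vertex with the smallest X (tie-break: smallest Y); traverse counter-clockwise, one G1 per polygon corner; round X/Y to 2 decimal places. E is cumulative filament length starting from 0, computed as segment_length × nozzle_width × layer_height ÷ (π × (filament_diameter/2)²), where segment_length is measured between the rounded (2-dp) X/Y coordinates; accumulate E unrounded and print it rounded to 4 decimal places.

At z = 14.08 mm: the cube is not intersected at this z (z outside [0, 10.5]); the sphere at (-1.5, 12.5) does not reach this height (|z−center|=13.580 > r=6.5); the sphere at (9, 9.5) is absent (|z−center|=15.580 > r=11); After the difference (first − rest): the first operand is absent here, so nothing remains; the cube at (2.5, 11) (footprint 22×8) is included at this height; Merging all regions: only the 22×8 cube at (2.5, 11) is present, so the union is just that shape — 1 connected region. The outline is a single polygon with 4 vertices. Extrusion per mm of travel: 0.25 × 0.32 / (π × 0.875²) = 0.033260. Accumulating E over each segment gives final E = 1.9956.

G0 X2.50 Y11.00 Z14.08
G1 X24.50 Y11.00 E0.7317
G1 X24.50 Y19.00 E0.9978
G1 X2.50 Y19.00 E1.7295
G1 X2.50 Y11.00 E1.9956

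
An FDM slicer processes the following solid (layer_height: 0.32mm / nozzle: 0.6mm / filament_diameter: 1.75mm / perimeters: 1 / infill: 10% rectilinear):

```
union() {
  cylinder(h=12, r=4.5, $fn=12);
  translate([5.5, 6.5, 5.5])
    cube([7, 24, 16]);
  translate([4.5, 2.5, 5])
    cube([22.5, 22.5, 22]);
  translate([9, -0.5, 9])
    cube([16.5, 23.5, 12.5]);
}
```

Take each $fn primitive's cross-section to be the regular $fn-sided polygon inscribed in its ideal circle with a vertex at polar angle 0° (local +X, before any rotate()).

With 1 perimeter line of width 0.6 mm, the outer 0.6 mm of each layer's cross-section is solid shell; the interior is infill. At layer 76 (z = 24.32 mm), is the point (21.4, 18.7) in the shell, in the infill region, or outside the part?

At z = 24.32 mm: the cylinder does not reach this height (z outside [0, 12]); the cube at (5.5, 6.5) is absent (z outside [5.5, 21.5]); the cube at (4.5, 2.5) (footprint 22.5×22.5) is included at this height; the cube at (9, -0.5) is absent (z outside [9, 21.5]); Taking the union: only the 22.5×22.5 cube at (4.5, 2.5) is present, so the union is just that shape — 1 connected region. Overall, the cross-section is a single solid region. The nearest boundary edge runs (27.00, 2.50)→(27.00, 25.00); distance from the point to it = 5.60 mm. The point is inside the cross-section and 5.60 mm from the nearest boundary — more than the 0.6 mm shell width (1 × 0.6), so it's in the infill interior.

infill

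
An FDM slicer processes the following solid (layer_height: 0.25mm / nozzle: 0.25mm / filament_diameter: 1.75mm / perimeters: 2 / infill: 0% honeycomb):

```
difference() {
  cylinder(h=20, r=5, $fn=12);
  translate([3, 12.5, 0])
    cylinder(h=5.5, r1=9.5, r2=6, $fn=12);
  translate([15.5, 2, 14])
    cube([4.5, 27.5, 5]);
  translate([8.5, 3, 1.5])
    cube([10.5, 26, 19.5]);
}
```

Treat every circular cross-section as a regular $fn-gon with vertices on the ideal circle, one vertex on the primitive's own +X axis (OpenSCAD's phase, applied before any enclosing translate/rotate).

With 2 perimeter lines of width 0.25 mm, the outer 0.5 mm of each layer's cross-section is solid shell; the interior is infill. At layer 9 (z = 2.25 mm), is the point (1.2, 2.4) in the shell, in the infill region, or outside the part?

infill

At z = 2.25 mm: the r=5 cylinder gives a regular 12-gon of circumradius 5 (constant along its height); the cone at (3, 12.5) contributes a regular 12-gon of circumradius 8.068 (interpolated between r1=9.5 and r2=6 at t=0.409); the cube at (15.5, 2) does not reach this height (z outside [14, 19]); the cube at (8.5, 3) (footprint 10.5×26) is included at this height; After the difference (first − rest): starting from the r=5 cylinder, the cone at (3, 12.5) misses the remaining region (no effect); the 10.5×26 cube at (8.5, 3) misses the remaining region (no effect) — 1 connected region. Overall, the cross-section is a single solid region. The nearest boundary edge runs (0.00, 5.00)→(2.50, 4.33); distance from the point to it = 2.20 mm. The point is inside the cross-section and 2.20 mm from the nearest boundary — more than the 0.5 mm shell width (2 × 0.25), so it's in the infill interior.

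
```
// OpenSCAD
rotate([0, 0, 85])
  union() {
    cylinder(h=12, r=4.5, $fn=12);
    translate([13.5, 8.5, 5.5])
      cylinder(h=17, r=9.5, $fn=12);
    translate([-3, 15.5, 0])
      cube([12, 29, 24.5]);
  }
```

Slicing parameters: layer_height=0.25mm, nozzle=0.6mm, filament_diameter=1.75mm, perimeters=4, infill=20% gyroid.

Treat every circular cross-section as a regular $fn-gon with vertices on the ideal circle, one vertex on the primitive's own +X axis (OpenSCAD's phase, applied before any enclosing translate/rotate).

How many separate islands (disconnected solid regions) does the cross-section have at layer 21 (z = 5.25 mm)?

2

At z = 5.25 mm: the cylinder: section is a regular 12-gon, circumradius r=4.5; the cylinder at (13.5, 8.5) does not reach this height (z outside [5.5, 22.5]); the 12×29 cube at (-3, 15.5) contributes its full rectangle; Merging all regions: the 2 present regions are separate (no shared area or edge), so areas and boundary lengths simply add and each stays a separate island — 2 connected regions; (whole slice rotated 85° about Z — lengths, areas and connectivity unchanged). Overall, the cross-section has 2 separate islands. Island count = 2.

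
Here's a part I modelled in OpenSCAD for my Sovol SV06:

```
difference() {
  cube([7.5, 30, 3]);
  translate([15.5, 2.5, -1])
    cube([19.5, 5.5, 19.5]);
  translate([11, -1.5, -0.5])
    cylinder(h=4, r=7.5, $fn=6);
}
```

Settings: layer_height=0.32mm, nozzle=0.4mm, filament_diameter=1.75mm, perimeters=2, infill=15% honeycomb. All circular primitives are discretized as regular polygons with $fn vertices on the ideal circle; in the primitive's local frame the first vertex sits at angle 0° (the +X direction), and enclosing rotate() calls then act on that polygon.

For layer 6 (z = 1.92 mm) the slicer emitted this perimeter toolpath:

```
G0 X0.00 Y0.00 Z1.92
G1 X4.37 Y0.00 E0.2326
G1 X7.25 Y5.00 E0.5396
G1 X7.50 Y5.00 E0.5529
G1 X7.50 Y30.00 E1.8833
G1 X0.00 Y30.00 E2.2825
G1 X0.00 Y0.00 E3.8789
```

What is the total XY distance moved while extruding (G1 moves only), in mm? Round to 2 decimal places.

72.89 mm

Sum the Euclidean lengths of each G1 segment: total = 72.89 mm.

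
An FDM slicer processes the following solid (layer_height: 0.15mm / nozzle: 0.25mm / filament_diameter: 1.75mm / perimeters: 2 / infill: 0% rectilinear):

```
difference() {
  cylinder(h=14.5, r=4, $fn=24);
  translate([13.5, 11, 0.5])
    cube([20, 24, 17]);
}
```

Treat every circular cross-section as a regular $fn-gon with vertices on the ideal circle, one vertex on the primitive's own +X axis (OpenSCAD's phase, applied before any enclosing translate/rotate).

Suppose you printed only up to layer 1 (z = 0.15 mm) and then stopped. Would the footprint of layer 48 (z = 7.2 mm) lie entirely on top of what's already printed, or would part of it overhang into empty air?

entirely on top

Compare the two slices. At z = 0.15: the r=4 cylinder contributes a regular 24-gon of circumradius 4 (area = (24/2)·4.000²·sin(360°/24) = 49.69 mm²); the cube at (13.5, 11) is not intersected at this z (z outside [0.5, 17.5]); After the difference (first − rest): none of the subtracted shapes is present at this height, so the r=4 cylinder is unchanged — area = 49.69 mm². At z = 7.2: the r=4 cylinder gives a regular 24-gon of circumradius 4 (constant along its height) (area = (24/2)·4.000²·sin(360°/24) = 49.69 mm²); the cube at (13.5, 11) is present — its section is the full 20×24 rectangle (area 480.00 mm²); Subtracting the remaining from the first: starting from the r=4 cylinder (49.69 mm²), the 20×24 cube at (13.5, 11) misses the remaining region (no effect) — area = 49.69 mm². Checking containment: the cross-section at z = 7.2 is a subset of the cross-section at z = 0.15.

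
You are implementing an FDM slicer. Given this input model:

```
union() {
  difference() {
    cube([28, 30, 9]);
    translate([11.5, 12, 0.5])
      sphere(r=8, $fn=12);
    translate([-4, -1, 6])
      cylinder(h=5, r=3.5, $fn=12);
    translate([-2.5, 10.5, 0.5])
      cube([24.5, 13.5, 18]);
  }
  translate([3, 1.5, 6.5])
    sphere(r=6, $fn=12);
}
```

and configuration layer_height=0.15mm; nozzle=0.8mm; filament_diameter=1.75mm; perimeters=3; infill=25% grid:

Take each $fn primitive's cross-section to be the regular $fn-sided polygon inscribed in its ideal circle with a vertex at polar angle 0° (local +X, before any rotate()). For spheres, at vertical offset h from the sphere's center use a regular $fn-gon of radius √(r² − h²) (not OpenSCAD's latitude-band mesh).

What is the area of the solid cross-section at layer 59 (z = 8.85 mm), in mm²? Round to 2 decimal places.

At z = 8.85 mm: the 28×30 cube contributes its full rectangle (area 840.00 mm²); the sphere at (11.5, 12) is not intersected at this z (|z−center|=8.350 > r=8); the r=3.5 cylinder at (-4, -1) contributes a regular 12-gon of circumradius 3.5 (area = (12/2)·3.500²·sin(360°/12) = 36.75 mm²); the cube at (-2.5, 10.5) (footprint 24.5×13.5) is included at this height (area 330.75 mm²); Subtracting the remaining from the first: starting from the 28×30 cube (840.00 mm²), the r=3.5 cylinder at (-4, -1) misses the remaining region (no effect); the 24.5×13.5 cube at (-2.5, 10.5) partially overlaps it — only the 297.00 mm² overlap (of its 330.75 mm²) is removed, clipping the outline — area = 543.00 mm²; the r=6 sphere at (3, 1.5) contributes a regular 12-gon of circumradius √(6²−2.35²) = 5.521 (area = (12/2)·5.521²·sin(360°/12) = 91.43 mm²); Merging all regions: the regions partially overlap — summed areas 634.43 mm² minus the doubly-counted overlap 50.67 mm² gives 583.76 mm² — area = 583.76 mm². Overall, the cross-section is a single solid region. Net area = 583.76 mm².

583.76 mm²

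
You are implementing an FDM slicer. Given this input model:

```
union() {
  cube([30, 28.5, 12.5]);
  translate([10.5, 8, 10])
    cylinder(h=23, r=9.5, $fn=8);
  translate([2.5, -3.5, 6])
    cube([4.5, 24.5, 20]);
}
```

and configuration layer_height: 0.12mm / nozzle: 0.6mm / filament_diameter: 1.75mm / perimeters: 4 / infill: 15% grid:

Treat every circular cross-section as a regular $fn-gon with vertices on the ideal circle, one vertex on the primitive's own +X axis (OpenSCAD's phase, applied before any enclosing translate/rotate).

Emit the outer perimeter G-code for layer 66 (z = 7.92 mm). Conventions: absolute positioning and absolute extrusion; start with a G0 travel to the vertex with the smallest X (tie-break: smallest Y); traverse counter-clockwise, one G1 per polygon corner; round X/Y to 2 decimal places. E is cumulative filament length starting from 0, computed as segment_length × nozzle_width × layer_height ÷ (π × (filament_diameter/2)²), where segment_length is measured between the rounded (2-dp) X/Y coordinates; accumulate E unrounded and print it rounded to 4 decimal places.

At z = 7.92 mm: the cube (footprint 30×28.5) is included at this height; the cylinder at (10.5, 8) is absent (z outside [10, 33]); the 4.5×24.5 cube at (2.5, -3.5) contributes its full rectangle; Taking the union: the regions partially overlap (shared area 94.50 mm²), so overlapping operands fuse into one piece — 1 connected region. The outline is a single polygon with 8 vertices. Extrusion per mm of travel: 0.6 × 0.12 / (π × 0.875²) = 0.029934. Accumulating E over each segment gives final E = 3.7118.

G0 X0.00 Y0.00 Z7.92
G1 X2.50 Y0.00 E0.0748
G1 X2.50 Y-3.50 E0.1796
G1 X7.00 Y-3.50 E0.3143
G1 X7.00 Y0.00 E0.4191
G1 X30.00 Y0.00 E1.1076
G1 X30.00 Y28.50 E1.9607
G1 X0.00 Y28.50 E2.8587
G1 X0.00 Y0.00 E3.7118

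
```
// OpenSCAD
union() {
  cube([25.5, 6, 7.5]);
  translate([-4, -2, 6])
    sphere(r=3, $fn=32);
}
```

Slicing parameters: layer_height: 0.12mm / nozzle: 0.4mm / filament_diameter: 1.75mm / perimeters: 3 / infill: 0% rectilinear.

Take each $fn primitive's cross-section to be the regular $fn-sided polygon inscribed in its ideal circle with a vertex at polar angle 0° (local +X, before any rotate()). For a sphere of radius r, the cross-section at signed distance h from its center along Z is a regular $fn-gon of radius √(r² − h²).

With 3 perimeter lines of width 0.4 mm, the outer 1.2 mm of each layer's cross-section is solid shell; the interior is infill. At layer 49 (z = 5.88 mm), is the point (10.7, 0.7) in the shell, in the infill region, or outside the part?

At z = 5.88 mm: the cube (footprint 25.5×6) is included at this height; the r=3 sphere at (-4, -2) slices to a regular 32-gon of circumradius 2.998 (√(r²−h²) with h=0.12 from center); Combining (union): the 2 present regions are separate (no shared area or edge), so areas and boundary lengths simply add and each stays a separate island — 2 connected regions. Overall, the cross-section has 2 separate islands. The nearest boundary edge runs (25.50, 0.00)→(0.00, 0.00); distance from the point to it = 0.70 mm. (Shell/infill is judged within the island containing the point — the largest one.) The point is inside the cross-section, 0.70 mm from the nearest boundary — within the 1.2 mm shell band (3 × 0.4).

shell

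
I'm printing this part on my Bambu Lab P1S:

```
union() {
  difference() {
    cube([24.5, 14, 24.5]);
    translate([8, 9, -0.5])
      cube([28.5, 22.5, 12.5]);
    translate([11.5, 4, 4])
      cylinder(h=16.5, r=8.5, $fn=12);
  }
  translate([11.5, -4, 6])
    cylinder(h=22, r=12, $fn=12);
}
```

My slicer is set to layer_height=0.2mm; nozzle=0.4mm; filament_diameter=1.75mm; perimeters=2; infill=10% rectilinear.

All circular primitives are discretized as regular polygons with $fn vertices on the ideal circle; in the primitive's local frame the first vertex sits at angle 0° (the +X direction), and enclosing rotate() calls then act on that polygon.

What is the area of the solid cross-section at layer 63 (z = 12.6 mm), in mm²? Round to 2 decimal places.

At z = 12.6 mm: the cube is present — its section is the full 24.5×14 rectangle (area 343.00 mm²); the cube at (8, 9) is not intersected at this z (z outside [-0.5, 12]); the r=8.5 cylinder at (11.5, 4) gives a regular 12-gon of circumradius 8.5 (constant along its height) (area = (12/2)·8.500²·sin(360°/12) = 216.75 mm²); Taking the first minus the rest: starting from the 24.5×14 cube (343.00 mm²), the r=8.5 cylinder at (11.5, 4) partially overlaps it — only the 172.09 mm² overlap (of its 216.75 mm²) is removed, clipping the outline — area = 170.91 mm²; the r=12 cylinder at (11.5, -4) contributes a regular 12-gon of circumradius 12 (area = (12/2)·12.000²·sin(360°/12) = 432.00 mm²); Merging all regions: the regions partially overlap — summed areas 602.91 mm² minus the doubly-counted overlap 16.51 mm² gives 586.41 mm² — area = 586.41 mm². Overall, the cross-section is one region with 1 hole. Net area = 586.41 mm².

586.41 mm²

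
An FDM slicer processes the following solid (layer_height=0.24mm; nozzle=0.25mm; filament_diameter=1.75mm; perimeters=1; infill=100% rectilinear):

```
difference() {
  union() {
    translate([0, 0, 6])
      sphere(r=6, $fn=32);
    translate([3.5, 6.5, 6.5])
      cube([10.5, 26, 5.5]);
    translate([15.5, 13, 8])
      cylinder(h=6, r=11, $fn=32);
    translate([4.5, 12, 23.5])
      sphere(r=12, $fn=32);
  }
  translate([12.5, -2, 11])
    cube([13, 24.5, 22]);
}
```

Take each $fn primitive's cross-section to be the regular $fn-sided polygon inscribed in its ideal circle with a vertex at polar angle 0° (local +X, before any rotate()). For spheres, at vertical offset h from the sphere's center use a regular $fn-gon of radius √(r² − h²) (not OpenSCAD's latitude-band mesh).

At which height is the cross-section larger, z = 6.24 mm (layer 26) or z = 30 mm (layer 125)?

layer 125 (z = 30 mm)

Layer 26 (z = 6.24): the r=6 sphere contributes a regular 32-gon of circumradius √(6²−0.24²) = 5.995 (area = (32/2)·5.995²·sin(360°/32) = 112.19 mm²); the cube at (3.5, 6.5) is not intersected at this z (z outside [6.5, 12]); the cylinder at (15.5, 13) is not intersected at this z (z outside [8, 14]); the sphere at (4.5, 12) is not intersected at this z (|z−center|=17.260 > r=12); Combining (union): only the r=6 sphere is present, so the union is just that shape — area = 112.19 mm²; the cube at (12.5, -2) is absent (z outside [11, 33]); After the difference (first − rest): none of the subtracted shapes is present at this height, so that combined region is unchanged — area = 112.19 mm². So its area = 112.19 mm². Layer 125 (z = 30): the sphere is not intersected at this z (|z−center|=24.000 > r=6); the cube at (3.5, 6.5) is not intersected at this z (z outside [6.5, 12]); the cylinder at (15.5, 13) is absent (z outside [8, 14]); the sphere at (4.5, 12): section is a regular 32-gon, circumradius = √(r²−h²) = √(12²−6.5²) = 10.087 (area = (32/2)·10.087²·sin(360°/32) = 317.61 mm²); Taking the union: only the r=12 sphere at (4.5, 12) is present, so the union is just that shape — area = 317.61 mm²; the cube at (12.5, -2) (footprint 13×24.5) is included at this height (area 318.50 mm²); After the difference (first − rest): starting from that combined region (317.61 mm²), the 13×24.5 cube at (12.5, -2) partially overlaps it — only the 17.07 mm² overlap (of its 318.50 mm²) is removed, clipping the outline — area = 300.54 mm². So its area = 300.54 mm². Layer 125 is larger (300.54 vs 112.19 mm²).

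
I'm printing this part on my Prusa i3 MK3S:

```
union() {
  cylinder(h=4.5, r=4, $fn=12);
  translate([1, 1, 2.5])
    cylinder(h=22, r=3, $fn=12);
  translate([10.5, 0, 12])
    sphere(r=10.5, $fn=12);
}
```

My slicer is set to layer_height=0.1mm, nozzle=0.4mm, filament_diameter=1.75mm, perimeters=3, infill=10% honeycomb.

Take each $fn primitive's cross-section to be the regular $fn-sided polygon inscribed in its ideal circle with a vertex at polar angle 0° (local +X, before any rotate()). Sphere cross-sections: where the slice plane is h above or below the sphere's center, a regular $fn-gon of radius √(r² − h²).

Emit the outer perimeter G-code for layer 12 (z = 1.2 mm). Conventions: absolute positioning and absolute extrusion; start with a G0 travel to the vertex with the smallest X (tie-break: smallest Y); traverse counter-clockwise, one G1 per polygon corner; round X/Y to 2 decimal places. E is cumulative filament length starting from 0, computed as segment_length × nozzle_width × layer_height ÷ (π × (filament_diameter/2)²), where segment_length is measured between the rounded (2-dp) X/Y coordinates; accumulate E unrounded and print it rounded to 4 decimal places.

At z = 1.2 mm: the r=4 cylinder gives a regular 12-gon of circumradius 4 (constant along its height); the cylinder at (1, 1) is not intersected at this z (z outside [2.5, 24.5]); the sphere at (10.5, 0) does not reach this height (|z−center|=10.800 > r=10.5); Combining (union): only the r=4 cylinder is present, so the union is just that shape — 1 connected region. The outline is a single polygon with 12 vertices. Extrusion per mm of travel: 0.4 × 0.1 / (π × 0.875²) = 0.016630. Accumulating E over each segment gives final E = 0.4130.

G0 X-4.00 Y0.00 Z1.20
G1 X-3.46 Y-2.00 E0.0345
G1 X-2.00 Y-3.46 E0.0688
G1 X0.00 Y-4.00 E0.1032
G1 X2.00 Y-3.46 E0.1377
G1 X3.46 Y-2.00 E0.1720
G1 X4.00 Y0.00 E0.2065
G1 X3.46 Y2.00 E0.2409
G1 X2.00 Y3.46 E0.2753
G1 X0.00 Y4.00 E0.3097
G1 X-2.00 Y3.46 E0.3442
G1 X-3.46 Y2.00 E0.3785
G1 X-4.00 Y0.00 E0.4130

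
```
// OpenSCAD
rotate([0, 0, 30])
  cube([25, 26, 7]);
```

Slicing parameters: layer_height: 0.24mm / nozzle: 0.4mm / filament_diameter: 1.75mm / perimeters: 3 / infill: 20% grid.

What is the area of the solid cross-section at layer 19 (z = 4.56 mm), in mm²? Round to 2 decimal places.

650.00 mm²

At z = 4.56 mm: the 25×26 cube contributes its full rectangle (area 650.00 mm²); (whole slice rotated 30° about Z — lengths, areas and connectivity unchanged). Overall, the cross-section is a single solid region. Net area = 650.00 mm².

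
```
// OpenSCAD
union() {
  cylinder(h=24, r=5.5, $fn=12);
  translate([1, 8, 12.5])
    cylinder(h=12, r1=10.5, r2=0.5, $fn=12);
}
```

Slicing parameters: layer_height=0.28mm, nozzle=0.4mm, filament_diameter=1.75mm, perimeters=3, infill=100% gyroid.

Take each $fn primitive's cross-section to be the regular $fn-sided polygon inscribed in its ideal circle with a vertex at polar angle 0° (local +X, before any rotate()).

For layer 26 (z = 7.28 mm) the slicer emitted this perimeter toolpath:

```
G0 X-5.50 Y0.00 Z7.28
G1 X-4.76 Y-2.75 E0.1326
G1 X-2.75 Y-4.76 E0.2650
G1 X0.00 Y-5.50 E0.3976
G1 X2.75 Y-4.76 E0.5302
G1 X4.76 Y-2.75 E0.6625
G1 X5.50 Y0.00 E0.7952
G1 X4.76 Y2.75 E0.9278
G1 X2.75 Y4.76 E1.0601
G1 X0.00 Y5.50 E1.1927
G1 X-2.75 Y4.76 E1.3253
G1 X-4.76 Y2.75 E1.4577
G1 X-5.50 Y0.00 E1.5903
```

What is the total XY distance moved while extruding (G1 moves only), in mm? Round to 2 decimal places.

Sum the Euclidean lengths of each G1 segment: total = 34.15 mm.

34.15 mm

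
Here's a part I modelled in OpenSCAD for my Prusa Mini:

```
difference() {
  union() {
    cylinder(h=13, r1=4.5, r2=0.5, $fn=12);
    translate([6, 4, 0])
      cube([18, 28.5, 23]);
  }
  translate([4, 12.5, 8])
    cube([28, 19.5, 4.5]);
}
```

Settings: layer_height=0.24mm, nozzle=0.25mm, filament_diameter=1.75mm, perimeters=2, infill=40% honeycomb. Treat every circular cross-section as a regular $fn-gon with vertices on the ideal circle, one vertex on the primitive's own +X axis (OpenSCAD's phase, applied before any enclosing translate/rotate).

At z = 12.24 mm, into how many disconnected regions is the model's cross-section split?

At z = 12.24 mm: the cone (r1=4.5→r2=0.5) has section circumradius 0.734 here — a regular 12-gon; the 18×28.5 cube at (6, 4) contributes its full rectangle; Combining (union): the 2 present regions are separate (no shared area or edge), so areas and boundary lengths simply add and each stays a separate island — 2 connected regions; the 28×19.5 cube at (4, 12.5) contributes its full rectangle; After the difference (first − rest): starting from that combined region, the 28×19.5 cube at (4, 12.5) partially overlaps it — only the 351.00 mm² overlap (of its 546.00 mm²) is removed, clipping the outline — 3 connected regions. The result has 3 disconnected regions.

3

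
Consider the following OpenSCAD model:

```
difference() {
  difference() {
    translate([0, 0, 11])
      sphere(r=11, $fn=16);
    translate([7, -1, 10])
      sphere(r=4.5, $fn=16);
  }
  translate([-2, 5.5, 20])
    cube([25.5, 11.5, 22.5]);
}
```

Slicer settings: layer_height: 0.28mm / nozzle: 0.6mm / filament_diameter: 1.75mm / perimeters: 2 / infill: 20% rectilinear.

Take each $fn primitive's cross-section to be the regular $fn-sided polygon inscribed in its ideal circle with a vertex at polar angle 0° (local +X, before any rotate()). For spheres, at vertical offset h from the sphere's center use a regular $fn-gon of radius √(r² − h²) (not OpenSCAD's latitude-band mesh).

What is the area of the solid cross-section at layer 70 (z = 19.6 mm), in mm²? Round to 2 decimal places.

At z = 19.6 mm: the r=11 sphere slices to a regular 16-gon of circumradius 6.859 (√(r²−h²) with h=8.6 from center) (area = (16/2)·6.859²·sin(360°/16) = 144.01 mm²); the sphere at (7, -1) is not intersected at this z (|z−center|=9.600 > r=4.5); After the difference (first − rest): none of the subtracted shapes is present at this height, so the r=11 sphere is unchanged — area = 144.01 mm²; the cube at (-2, 5.5) does not reach this height (z outside [20, 42.5]); Subtracting the remaining from the first: none of the subtracted shapes is present at this height, so that combined region is unchanged — area = 144.01 mm². Overall, the cross-section is a single solid region. Net area = 144.01 mm².

144.01 mm²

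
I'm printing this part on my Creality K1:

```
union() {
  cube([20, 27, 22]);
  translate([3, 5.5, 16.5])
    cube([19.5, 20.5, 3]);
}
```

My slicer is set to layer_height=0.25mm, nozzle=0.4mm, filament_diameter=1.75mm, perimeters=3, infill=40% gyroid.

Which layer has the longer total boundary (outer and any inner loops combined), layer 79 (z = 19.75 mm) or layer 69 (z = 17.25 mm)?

Layer 79 (z = 19.75): the cube is present — its section is the full 20×27 rectangle (perimeter 94.00 mm); the cube at (3, 5.5) is absent (z outside [16.5, 19.5]); Combining (union): only the 20×27 cube is present, so the union is just that shape — boundary = 94.00 mm. So its perimeter = 94.00 mm. Layer 69 (z = 17.25): the cube is present — its section is the full 20×27 rectangle (perimeter 94.00 mm); the cube at (3, 5.5) is present — its section is the full 19.5×20.5 rectangle (perimeter 80.00 mm); Merging all regions: the regions partially overlap (shared area 348.50 mm²), so the edge portions inside another operand are dropped and the merged outline is re-measured after clipping — boundary = 99.00 mm. So its perimeter = 99.00 mm. Layer 69 is larger (99.00 vs 94.00 mm).

layer 69 (z = 17.25 mm)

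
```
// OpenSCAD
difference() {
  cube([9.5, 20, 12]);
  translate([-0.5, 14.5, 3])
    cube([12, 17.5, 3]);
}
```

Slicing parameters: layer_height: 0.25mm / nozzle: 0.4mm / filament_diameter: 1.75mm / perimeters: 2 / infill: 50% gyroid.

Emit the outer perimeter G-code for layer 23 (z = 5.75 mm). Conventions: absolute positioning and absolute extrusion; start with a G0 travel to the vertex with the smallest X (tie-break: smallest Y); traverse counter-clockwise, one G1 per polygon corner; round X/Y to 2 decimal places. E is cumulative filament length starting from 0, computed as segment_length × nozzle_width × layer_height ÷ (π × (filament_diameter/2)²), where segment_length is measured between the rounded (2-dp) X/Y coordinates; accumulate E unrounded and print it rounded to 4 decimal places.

At z = 5.75 mm: the cube is present — its section is the full 9.5×20 rectangle; the cube at (-0.5, 14.5) (footprint 12×17.5) is included at this height; After the difference (first − rest): starting from the 9.5×20 cube, the 12×17.5 cube at (-0.5, 14.5) partially overlaps it — only the 52.25 mm² overlap (of its 210.00 mm²) is removed, clipping the outline — 1 connected region. The outline is a single polygon with 4 vertices. Extrusion per mm of travel: 0.4 × 0.25 / (π × 0.875²) = 0.041575. Accumulating E over each segment gives final E = 1.9956.

G0 X0.00 Y0.00 Z5.75
G1 X9.50 Y0.00 E0.3950
G1 X9.50 Y14.50 E0.9978
G1 X0.00 Y14.50 E1.3928
G1 X0.00 Y0.00 E1.9956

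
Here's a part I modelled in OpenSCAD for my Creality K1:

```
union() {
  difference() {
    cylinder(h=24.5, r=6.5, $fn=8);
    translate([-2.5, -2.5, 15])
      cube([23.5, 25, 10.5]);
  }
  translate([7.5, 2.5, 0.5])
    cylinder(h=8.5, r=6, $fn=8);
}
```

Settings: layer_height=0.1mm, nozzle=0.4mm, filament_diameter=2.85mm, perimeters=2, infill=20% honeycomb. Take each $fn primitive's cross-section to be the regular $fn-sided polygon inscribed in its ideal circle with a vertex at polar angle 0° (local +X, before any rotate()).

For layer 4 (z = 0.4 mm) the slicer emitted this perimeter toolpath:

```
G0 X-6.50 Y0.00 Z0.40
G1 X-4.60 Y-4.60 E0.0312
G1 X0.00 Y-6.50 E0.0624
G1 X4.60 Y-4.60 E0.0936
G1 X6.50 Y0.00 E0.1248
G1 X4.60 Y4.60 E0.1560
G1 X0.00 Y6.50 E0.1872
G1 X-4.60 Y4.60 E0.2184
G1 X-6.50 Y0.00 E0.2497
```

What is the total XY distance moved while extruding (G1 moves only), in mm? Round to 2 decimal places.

Sum the Euclidean lengths of each G1 segment: total = 39.82 mm.

39.82 mm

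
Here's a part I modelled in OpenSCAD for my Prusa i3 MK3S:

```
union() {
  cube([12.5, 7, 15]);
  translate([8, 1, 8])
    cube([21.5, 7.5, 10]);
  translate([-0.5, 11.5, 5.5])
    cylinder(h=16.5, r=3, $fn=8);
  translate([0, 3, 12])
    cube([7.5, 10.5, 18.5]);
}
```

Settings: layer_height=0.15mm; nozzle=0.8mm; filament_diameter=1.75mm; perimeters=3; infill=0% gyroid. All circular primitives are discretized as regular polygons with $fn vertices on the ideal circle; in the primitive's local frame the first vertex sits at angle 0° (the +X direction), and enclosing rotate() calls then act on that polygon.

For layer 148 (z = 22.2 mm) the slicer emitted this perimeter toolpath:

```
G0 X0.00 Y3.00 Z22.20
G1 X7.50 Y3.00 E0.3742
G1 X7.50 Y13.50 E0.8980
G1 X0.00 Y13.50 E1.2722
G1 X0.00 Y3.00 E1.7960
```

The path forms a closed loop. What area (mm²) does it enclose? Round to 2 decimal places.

78.75 mm²

Apply the shoelace formula to the sequence of (X, Y) vertices; enclosed area = 78.75 mm².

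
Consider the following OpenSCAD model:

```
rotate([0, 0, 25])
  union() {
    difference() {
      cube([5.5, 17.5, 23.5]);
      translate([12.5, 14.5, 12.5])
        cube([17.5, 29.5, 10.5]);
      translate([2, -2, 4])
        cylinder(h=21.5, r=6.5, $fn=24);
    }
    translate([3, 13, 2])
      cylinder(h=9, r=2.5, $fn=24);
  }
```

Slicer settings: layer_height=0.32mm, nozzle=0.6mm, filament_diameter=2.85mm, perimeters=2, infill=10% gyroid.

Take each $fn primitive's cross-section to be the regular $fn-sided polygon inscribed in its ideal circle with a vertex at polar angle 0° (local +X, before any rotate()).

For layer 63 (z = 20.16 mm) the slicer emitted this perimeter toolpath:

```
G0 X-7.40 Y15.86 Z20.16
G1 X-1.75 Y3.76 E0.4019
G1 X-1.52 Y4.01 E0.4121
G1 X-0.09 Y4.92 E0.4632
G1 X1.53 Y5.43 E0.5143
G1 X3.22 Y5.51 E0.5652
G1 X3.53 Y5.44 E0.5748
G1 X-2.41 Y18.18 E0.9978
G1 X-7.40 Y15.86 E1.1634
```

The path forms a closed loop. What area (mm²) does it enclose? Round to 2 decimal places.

Apply the shoelace formula to the sequence of (X, Y) vertices; enclosed area = 73.05 mm².

73.05 mm²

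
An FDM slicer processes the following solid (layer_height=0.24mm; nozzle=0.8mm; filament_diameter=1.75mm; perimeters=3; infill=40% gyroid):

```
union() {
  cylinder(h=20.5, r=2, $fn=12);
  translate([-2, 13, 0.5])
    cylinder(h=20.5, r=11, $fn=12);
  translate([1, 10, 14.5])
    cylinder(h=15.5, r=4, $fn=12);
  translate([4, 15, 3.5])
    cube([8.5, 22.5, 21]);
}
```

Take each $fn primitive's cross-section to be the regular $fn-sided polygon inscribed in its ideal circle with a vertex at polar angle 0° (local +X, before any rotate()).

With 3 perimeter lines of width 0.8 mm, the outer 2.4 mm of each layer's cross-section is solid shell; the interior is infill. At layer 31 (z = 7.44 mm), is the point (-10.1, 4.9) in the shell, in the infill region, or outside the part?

At z = 7.44 mm: the r=2 cylinder contributes a regular 12-gon of circumradius 2; the cylinder at (-2, 13): section is a regular 12-gon, circumradius r=11; the cylinder at (1, 10) is not intersected at this z (z outside [14.5, 30]); the cube at (4, 15) is present — its section is the full 8.5×22.5 rectangle; Merging all regions: the regions partially overlap (shared area 20.20 mm²), so overlapping operands fuse into one piece — 2 connected regions. Overall, the cross-section has 2 separate islands. The nearest boundary edge runs (-7.50, 3.47)→(-11.53, 7.50); distance from the point to it = 0.83 mm. The point is not inside any of the regions above, so it lies outside the cross-section (0.83 mm from the nearest boundary).

outside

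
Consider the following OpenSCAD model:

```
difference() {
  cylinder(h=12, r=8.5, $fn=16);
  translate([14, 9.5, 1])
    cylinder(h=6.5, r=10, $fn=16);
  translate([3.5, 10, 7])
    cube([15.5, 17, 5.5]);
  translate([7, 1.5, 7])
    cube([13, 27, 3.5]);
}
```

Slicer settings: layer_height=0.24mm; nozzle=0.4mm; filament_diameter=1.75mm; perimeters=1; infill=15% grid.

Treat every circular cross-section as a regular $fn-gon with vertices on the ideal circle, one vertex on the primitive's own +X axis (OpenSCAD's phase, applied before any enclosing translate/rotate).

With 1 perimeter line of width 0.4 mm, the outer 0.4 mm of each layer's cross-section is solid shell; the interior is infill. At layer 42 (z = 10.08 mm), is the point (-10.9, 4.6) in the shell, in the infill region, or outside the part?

At z = 10.08 mm: the r=8.5 cylinder gives a regular 16-gon of circumradius 8.5 (constant along its height); the cylinder at (14, 9.5) is not intersected at this z (z outside [1, 7.5]); the cube at (3.5, 10) (footprint 15.5×17) is included at this height; the cube at (7, 1.5) (footprint 13×27) is included at this height; Taking the first minus the rest: starting from the r=8.5 cylinder, the 15.5×17 cube at (3.5, 10) misses the remaining region (no effect); the 13×27 cube at (7, 1.5) partially overlaps it — only the 2.35 mm² overlap (of its 351.00 mm²) is removed, clipping the outline — 1 connected region. Overall, the cross-section is a single solid region. The nearest boundary edge runs (-8.50, 0.00)→(-7.85, 3.25); distance from the point to it = 3.33 mm. The point is not inside any of the regions above, so it lies outside the cross-section (3.33 mm from the nearest boundary).

outside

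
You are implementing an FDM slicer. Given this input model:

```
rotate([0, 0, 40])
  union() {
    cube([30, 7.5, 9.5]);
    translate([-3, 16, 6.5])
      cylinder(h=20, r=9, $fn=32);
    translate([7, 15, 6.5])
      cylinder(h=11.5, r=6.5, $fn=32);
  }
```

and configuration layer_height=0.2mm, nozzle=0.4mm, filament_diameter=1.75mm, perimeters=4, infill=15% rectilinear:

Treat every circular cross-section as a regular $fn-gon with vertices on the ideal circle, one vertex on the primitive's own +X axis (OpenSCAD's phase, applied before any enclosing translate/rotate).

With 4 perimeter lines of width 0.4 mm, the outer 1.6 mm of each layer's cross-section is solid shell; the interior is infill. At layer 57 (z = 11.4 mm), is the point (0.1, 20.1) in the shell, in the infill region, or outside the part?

shell

At z = 11.4 mm: the cube does not reach this height (z outside [0, 9.5]); the r=9 cylinder at (-3, 16) gives a regular 32-gon of circumradius 9 (constant along its height); the cylinder at (7, 15): section is a regular 32-gon, circumradius r=6.5; Combining (union): the regions partially overlap (shared area 43.03 mm²), so overlapping operands fuse into one piece — 1 connected region; (rotated 40° about Z; rotation is an isometry so areas/perimeters/island counts are preserved). Overall, the cross-section is a single solid region. Undo the 40° rotation: the query point maps to (12.997, 15.333) in the un-rotated model frame. The nearest boundary edge runs (13.38, 16.27)→(13.50, 15.00); distance from the point to it = 0.47 mm. The point is inside the cross-section, 0.47 mm from the nearest boundary — within the 1.6 mm shell band (4 × 0.4).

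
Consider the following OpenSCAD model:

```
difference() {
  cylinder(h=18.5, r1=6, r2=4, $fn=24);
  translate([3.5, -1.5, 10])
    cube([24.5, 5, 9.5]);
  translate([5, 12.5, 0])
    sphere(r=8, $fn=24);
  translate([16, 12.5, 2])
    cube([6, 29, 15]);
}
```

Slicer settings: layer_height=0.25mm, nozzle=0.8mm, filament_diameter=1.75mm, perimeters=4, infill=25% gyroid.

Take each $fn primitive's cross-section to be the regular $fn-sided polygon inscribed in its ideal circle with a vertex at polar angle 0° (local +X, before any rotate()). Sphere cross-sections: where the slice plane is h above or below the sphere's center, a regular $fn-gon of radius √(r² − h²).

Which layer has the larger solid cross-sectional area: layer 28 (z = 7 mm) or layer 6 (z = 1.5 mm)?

Layer 28 (z = 7): the cone (r1=6→r2=4) has section circumradius 5.243 here — a regular 24-gon (area = (24/2)·5.243²·sin(360°/24) = 85.38 mm²); the cube at (3.5, -1.5) is absent (z outside [10, 19.5]); the r=8 sphere at (5, 12.5) contributes a regular 24-gon of circumradius √(8²−7²) = 3.873 (area = (24/2)·3.873²·sin(360°/24) = 46.59 mm²); the cube at (16, 12.5) (footprint 6×29) is included at this height (area 174.00 mm²); Taking the first minus the rest: starting from the cone (85.38 mm²), the r=8 sphere at (5, 12.5) misses the remaining region (no effect); the 6×29 cube at (16, 12.5) misses the remaining region (no effect) — area = 85.38 mm². So its area = 85.38 mm². Layer 6 (z = 1.5): the cone: at t=0.081 of its height the radius interpolates to r₁+(r₂−r₁)t = 5.838, giving a regular 24-gon of that circumradius (area = (24/2)·5.838²·sin(360°/24) = 105.85 mm²); the cube at (3.5, -1.5) is not intersected at this z (z outside [10, 19.5]); the r=8 sphere at (5, 12.5) contributes a regular 24-gon of circumradius √(8²−1.5²) = 7.858 (area = (24/2)·7.858²·sin(360°/24) = 191.78 mm²); the cube at (16, 12.5) does not reach this height (z outside [2, 17]); Subtracting the remaining from the first: starting from the cone (105.85 mm²), the r=8 sphere at (5, 12.5) partially overlaps it — only the 0.22 mm² overlap (of its 191.78 mm²) is removed, clipping the outline — area = 105.63 mm². So its area = 105.63 mm². Layer 6 is larger (105.63 vs 85.38 mm²).

layer 6 (z = 1.5 mm)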